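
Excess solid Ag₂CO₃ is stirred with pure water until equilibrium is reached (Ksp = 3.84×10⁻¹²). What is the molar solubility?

Ag₂CO₃(s) ⇌ 2 Ag⁺(aq) + CO₃²⁻(aq)
Call the molar solubility s, so that [Ag⁺] = 2s and [CO₃²⁻] = s.
Ksp = [Ag⁺]^2[CO₃²⁻] = (2s)^2 · s = 4s^3
4s^3 = 3.84×10⁻¹²  ⇒  s^3 = 9.60×10⁻¹³
s = (9.60×10⁻¹³)^(1/3) = 9.86×10⁻⁵ mol L⁻¹

9.86×10⁻⁵ M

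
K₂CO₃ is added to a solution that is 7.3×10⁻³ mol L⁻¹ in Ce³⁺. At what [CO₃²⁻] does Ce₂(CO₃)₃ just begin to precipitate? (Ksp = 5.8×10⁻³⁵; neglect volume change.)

The threshold for precipitation is Q = Ksp.
Ce₂(CO₃)₃(s) ⇌ 2 Ce³⁺(aq) + 3 CO₃²⁻(aq)
Ksp = [Ce³⁺]^2[CO₃²⁻]^3 = [CO₃²⁻]^3(7.3×10⁻³)^2
[CO₃²⁻]^3 = 5.8×10⁻³⁵ / (7.3×10⁻³)^2 = 1.1×10⁻³⁰
[CO₃²⁻] = 1.0×10⁻¹⁰ mol L⁻¹

1.0×10⁻¹⁰ M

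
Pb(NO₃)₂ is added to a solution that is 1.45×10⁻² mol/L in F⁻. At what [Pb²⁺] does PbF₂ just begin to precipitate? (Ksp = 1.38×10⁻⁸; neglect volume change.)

The threshold for precipitation is Q = Ksp.
PbF₂(s) ⇌ Pb²⁺(aq) + 2 F⁻(aq)
Ksp = [Pb²⁺][F⁻]^2 = [Pb²⁺](1.45×10⁻²)^2
[Pb²⁺] = 1.38×10⁻⁸ / (1.45×10⁻²)^2 = 6.56×10⁻⁵
[Pb²⁺] = 6.56×10⁻⁵ mol/L

6.56×10⁻⁵ M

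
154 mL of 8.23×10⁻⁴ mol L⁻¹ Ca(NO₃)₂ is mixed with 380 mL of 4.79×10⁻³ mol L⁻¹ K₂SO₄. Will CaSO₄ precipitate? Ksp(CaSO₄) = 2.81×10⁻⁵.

The combined volume is 534 mL.
[Ca²⁺] = (8.23×10⁻⁴)(154)/534 = 2.37×10⁻⁴ mol L⁻¹
[SO₄²⁻] = (4.79×10⁻³)(380)/534 = 3.41×10⁻³ mol L⁻¹
Q = [Ca²⁺][SO₄²⁻] = 8.09×10⁻⁷
Q < Ksp (8.09×10⁻⁷ vs 2.81×10⁻⁵); the solution remains unsaturated and no precipitate forms.

No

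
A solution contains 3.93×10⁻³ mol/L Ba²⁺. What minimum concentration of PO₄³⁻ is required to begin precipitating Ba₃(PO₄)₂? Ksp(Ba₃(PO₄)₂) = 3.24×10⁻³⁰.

7.31×10⁻¹² M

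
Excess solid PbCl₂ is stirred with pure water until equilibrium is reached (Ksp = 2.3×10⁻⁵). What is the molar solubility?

1.8×10⁻² M

PbCl₂(s) ⇌ Pb²⁺(aq) + 2 Cl⁻(aq)
With molar solubility s: [Pb²⁺] = s, [Cl⁻] = 2s.
Ksp = [Pb²⁺][Cl⁻]^2 = s · (2s)^2 = 4s^3
4s^3 = 2.3×10⁻⁵  ⇒  s^3 = 5.8×10⁻⁶
s = (5.8×10⁻⁶)^(1/3) = 1.8×10⁻² mol/L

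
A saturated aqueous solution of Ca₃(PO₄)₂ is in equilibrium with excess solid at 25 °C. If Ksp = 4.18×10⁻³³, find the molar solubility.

Ca₃(PO₄)₂(s) ⇌ 3 Ca²⁺(aq) + 2 PO₄³⁻(aq)
For each mole of Ca₃(PO₄)₂ that dissolves per liter, [Ca²⁺] = 3s and [PO₄³⁻] = 2s; let s denote this solubility.
Ksp = [Ca²⁺]^3[PO₄³⁻]^2 = (3s)^3 · (2s)^2 = 108s^5
108s^5 = 4.18×10⁻³³  ⇒  s^5 = 3.87×10⁻³⁵
s = 1.31×10⁻⁷ mol L⁻¹

1.31×10⁻⁷ M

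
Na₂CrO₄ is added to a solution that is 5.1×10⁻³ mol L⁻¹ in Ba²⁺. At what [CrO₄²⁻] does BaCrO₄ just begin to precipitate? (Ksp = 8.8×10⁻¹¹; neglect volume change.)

The threshold for precipitation is Q = Ksp.
BaCrO₄(s) ⇌ Ba²⁺(aq) + CrO₄²⁻(aq)
Ksp = [Ba²⁺][CrO₄²⁻] = [CrO₄²⁻](5.1×10⁻³)
[CrO₄²⁻] = 8.8×10⁻¹¹ / (5.1×10⁻³) = 1.7×10⁻⁸
[CrO₄²⁻] = 1.7×10⁻⁸ mol L⁻¹

1.7×10⁻⁸ M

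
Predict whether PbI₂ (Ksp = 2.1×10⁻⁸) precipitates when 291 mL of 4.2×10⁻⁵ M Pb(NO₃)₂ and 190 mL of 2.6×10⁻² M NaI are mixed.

The combined volume is 481 mL.
[Pb²⁺] = (4.2×10⁻⁵)(291)/481 = 2.5×10⁻⁵ M
[I⁻] = (2.6×10⁻²)(190)/481 = 1.0×10⁻² M
Q = [Pb²⁺][I⁻]^2 = 2.7×10⁻⁹
Q < Ksp (2.7×10⁻⁹ vs 2.1×10⁻⁸); the solution remains unsaturated and no precipitate forms.

No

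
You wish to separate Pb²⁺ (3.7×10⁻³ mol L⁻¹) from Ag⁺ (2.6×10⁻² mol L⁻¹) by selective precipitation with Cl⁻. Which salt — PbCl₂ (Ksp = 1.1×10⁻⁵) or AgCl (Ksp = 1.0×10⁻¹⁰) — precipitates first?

AgCl

Each salt precipitates once Q = Ksp for that salt.
For PbCl₂: [Cl⁻] = (Ksp/[Pb²⁺])^(1/2) = 5.5×10⁻² mol L⁻¹
For AgCl: [Cl⁻] = (Ksp/[Ag⁺]) = 3.8×10⁻⁹ mol L⁻¹
AgCl requires the lower [Cl⁻], so it precipitates first.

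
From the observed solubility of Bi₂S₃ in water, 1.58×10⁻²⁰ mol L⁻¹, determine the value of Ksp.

Bi₂S₃(s) ⇌ 2 Bi³⁺(aq) + 3 S²⁻(aq)
Let s be the molar solubility. Then [Bi³⁺] = 2s and [S²⁻] = 3s.
Ksp = [Bi³⁺]^2[S²⁻]^3 = (2s)^2 · (3s)^3 = 108s^5
Ksp = 108 × (1.58×10⁻²⁰)^5 = 1.06×10⁻⁹⁷

Ksp = 1.06×10⁻⁹⁷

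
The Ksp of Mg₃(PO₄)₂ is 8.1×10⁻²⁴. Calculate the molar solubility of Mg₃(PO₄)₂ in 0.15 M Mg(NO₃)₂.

Mg₃(PO₄)₂(s) ⇌ 3 Mg²⁺(aq) + 2 PO₄³⁻(aq)
The solution already contains Mg²⁺ at 0.15 M. Let s be the molar solubility of Mg₃(PO₄)₂.
[Mg²⁺] ≈ 0.15 M (common ion dominates); [PO₄³⁻] = 2s.
Ksp = [Mg²⁺]^3[PO₄³⁻]^2 = (0.15)^3(2s)^2
(2s)^2 = 8.1×10⁻²⁴ / (0.15)^3 = 2.4×10⁻²¹
s = 2.4×10⁻¹¹ M

2.4×10⁻¹¹ M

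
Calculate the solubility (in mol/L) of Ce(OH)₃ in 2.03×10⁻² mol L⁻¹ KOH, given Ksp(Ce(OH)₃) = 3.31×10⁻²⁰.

3.96×10⁻¹⁵ M

Ce(OH)₃(s) ⇌ Ce³⁺(aq) + 3 OH⁻(aq)
With OH⁻ already at 2.03×10⁻² mol L⁻¹ and s small, take [OH⁻] ≈ 2.03×10⁻² mol L⁻¹ and [Ce³⁺] = s.
Ksp = [Ce³⁺][OH⁻]^3 = s(2.03×10⁻²)^3
s = 3.31×10⁻²⁰ / (2.03×10⁻²)^3 = 3.96×10⁻¹⁵
s = 3.96×10⁻¹⁵ mol L⁻¹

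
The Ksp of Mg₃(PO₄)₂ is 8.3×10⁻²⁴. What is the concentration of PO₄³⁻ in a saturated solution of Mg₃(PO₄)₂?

Mg₃(PO₄)₂(s) ⇌ 3 Mg²⁺(aq) + 2 PO₄³⁻(aq)
Call the molar solubility s, so that [Mg²⁺] = 3s and [PO₄³⁻] = 2s.
Ksp = [Mg²⁺]^3[PO₄³⁻]^2 = (3s)^3 · (2s)^2 = 108s^5 = 8.3×10⁻²⁴
s = 9.5×10⁻⁶ M
[PO₄³⁻] = 2s = 1.9×10⁻⁵ M

1.9×10⁻⁵ M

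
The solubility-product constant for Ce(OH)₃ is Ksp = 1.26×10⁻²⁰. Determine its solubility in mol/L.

4.65×10⁻⁶ M

Ce(OH)₃(s) ⇌ Ce³⁺(aq) + 3 OH⁻(aq)
With molar solubility s: [Ce³⁺] = s, [OH⁻] = 3s.
Ksp = [Ce³⁺][OH⁻]^3 = s · (3s)^3 = 27s^4
27s^4 = 1.26×10⁻²⁰  ⇒  s^4 = 4.67×10⁻²²
Taking the 4th root, s = 4.65×10⁻⁶ mol L⁻¹.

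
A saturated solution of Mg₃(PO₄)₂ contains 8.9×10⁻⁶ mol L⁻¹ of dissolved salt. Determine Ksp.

Ksp = 6.0×10⁻²⁴

Mg₃(PO₄)₂(s) ⇌ 3 Mg²⁺(aq) + 2 PO₄³⁻(aq)
Let s be the molar solubility. Then [Mg²⁺] = 3s and [PO₄³⁻] = 2s.
Ksp = [Mg²⁺]^3[PO₄³⁻]^2 = (3s)^3 · (2s)^2 = 108s^5
Ksp = 108 × (8.9×10⁻⁶)^5 = 6.0×10⁻²⁴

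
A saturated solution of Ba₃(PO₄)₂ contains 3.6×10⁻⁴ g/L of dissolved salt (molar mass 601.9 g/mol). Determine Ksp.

Ksp = 8.3×10⁻³⁰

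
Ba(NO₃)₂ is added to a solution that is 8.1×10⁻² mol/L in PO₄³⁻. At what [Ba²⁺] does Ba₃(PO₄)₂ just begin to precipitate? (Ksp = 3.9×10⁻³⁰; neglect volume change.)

A salt starts to precipitate once the ion product Q reaches its Ksp.
Ba₃(PO₄)₂(s) ⇌ 3 Ba²⁺(aq) + 2 PO₄³⁻(aq)
Ksp = [Ba²⁺]^3[PO₄³⁻]^2 = [Ba²⁺]^3(8.1×10⁻²)^2
[Ba²⁺]^3 = 3.9×10⁻³⁰ / (8.1×10⁻²)^2 = 5.9×10⁻²⁸
[Ba²⁺] = 8.4×10⁻¹⁰ mol/L

8.4×10⁻¹⁰ M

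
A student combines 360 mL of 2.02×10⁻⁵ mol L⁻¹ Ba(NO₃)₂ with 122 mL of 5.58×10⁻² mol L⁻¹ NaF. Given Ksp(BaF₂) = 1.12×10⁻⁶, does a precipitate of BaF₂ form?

No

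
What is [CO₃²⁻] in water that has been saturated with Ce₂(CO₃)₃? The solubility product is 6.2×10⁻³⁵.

Ce₂(CO₃)₃(s) ⇌ 2 Ce³⁺(aq) + 3 CO₃²⁻(aq)
With molar solubility s: [Ce³⁺] = 2s, [CO₃²⁻] = 3s.
Ksp = [Ce³⁺]^2[CO₃²⁻]^3 = (2s)^2 · (3s)^3 = 108s^5 = 6.2×10⁻³⁵
s = 5.6×10⁻⁸ mol/L
[CO₃²⁻] = 3s = 1.7×10⁻⁷ mol/L

1.7×10⁻⁷ M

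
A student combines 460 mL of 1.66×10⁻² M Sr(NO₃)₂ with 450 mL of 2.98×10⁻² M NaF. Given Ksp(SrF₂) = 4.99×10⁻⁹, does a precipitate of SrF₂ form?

Yes

After mixing, V = 460 mL + 450 mL = 910 mL.
[Sr²⁺] = (1.66×10⁻²)(460)/910 = 8.39×10⁻³ M
[F⁻] = (2.98×10⁻²)(450)/910 = 1.47×10⁻² M
Q = [Sr²⁺][F⁻]^2 = 1.82×10⁻⁶
Q = 1.82×10⁻⁶ > Ksp = 4.99×10⁻⁹, so the solution is supersaturated and SrF₂ precipitates.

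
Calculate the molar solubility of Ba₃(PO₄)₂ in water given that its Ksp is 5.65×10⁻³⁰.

5.54×10⁻⁷ M

Ba₃(PO₄)₂(s) ⇌ 3 Ba²⁺(aq) + 2 PO₄³⁻(aq)
With molar solubility s: [Ba²⁺] = 3s, [PO₄³⁻] = 2s.
Ksp = [Ba²⁺]^3[PO₄³⁻]^2 = (3s)^3 · (2s)^2 = 108s^5
108s^5 = 5.65×10⁻³⁰  ⇒  s^5 = 5.23×10⁻³²
s = (5.23×10⁻³²)^(1/5) = 5.54×10⁻⁷ mol L⁻¹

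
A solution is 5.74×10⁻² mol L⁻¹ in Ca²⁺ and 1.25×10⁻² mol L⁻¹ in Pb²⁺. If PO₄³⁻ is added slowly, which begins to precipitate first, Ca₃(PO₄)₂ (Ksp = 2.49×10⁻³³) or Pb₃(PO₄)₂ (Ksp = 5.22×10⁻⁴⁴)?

Pb₃(PO₄)₂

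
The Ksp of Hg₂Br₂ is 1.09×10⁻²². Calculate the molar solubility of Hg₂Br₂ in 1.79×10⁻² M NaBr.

3.40×10⁻¹⁹ M

Hg₂Br₂(s) ⇌ Hg₂²⁺(aq) + 2 Br⁻(aq)
The solution already contains Br⁻ at 1.79×10⁻² M. Let s be the molar solubility of Hg₂Br₂.
[Br⁻] ≈ 1.79×10⁻² M (common ion dominates); [Hg₂²⁺] = s.
Ksp = [Hg₂²⁺][Br⁻]^2 = s(1.79×10⁻²)^2
s = 1.09×10⁻²² / (1.79×10⁻²)^2 = 3.40×10⁻¹⁹
s = 3.40×10⁻¹⁹ M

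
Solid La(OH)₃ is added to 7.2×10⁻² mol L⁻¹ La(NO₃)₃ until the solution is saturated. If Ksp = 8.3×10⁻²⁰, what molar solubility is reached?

3.5×10⁻⁷ M

La(OH)₃(s) ⇌ La³⁺(aq) + 3 OH⁻(aq)
Let s be the solubility of La(OH)₃ here. The common ion gives [La³⁺] ≈ 7.2×10⁻² mol L⁻¹, and [OH⁻] = 3s.
Ksp = [La³⁺][OH⁻]^3 = (7.2×10⁻²)(3s)^3
(3s)^3 = 8.3×10⁻²⁰ / (7.2×10⁻²) = 1.2×10⁻¹⁸
s = 3.5×10⁻⁷ mol L⁻¹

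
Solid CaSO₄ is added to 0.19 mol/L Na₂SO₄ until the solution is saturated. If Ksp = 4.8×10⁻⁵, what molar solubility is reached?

CaSO₄(s) ⇌ Ca²⁺(aq) + SO₄²⁻(aq)
The solution already contains SO₄²⁻ at 0.19 mol/L. Let s be the molar solubility of CaSO₄.
[SO₄²⁻] ≈ 0.19 mol/L (common ion dominates); [Ca²⁺] = s.
Ksp = [Ca²⁺][SO₄²⁻] = s(0.19)
s = 4.8×10⁻⁵ / (0.19) = 2.5×10⁻⁴
s = 2.5×10⁻⁴ mol/L

2.5×10⁻⁴ M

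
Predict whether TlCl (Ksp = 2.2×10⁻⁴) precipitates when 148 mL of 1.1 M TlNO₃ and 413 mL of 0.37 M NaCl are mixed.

After mixing, V = 148 mL + 413 mL = 561 mL.
[Tl⁺] = (1.1)(148)/561 = 0.29 M
[Cl⁻] = (0.37)(413)/561 = 0.27 M
Q = [Tl⁺][Cl⁻] = 7.9×10⁻²
Because Q > Ksp (7.9×10⁻² vs 2.2×10⁻⁴), a precipitate of TlCl forms.

Yes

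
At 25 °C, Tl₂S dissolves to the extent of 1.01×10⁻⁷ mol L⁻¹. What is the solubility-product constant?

Ksp = 4.12×10⁻²¹

Tl₂S(s) ⇌ 2 Tl⁺(aq) + S²⁻(aq)
Call the molar solubility s, so that [Tl⁺] = 2s and [S²⁻] = s.
Ksp = [Tl⁺]^2[S²⁻] = (2s)^2 · s = 4s^3
Ksp = 4 × (1.01×10⁻⁷)^3 = 4.12×10⁻²¹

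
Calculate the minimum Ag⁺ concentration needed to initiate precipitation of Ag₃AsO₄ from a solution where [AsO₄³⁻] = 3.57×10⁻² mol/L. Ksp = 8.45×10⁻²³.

Precipitation of each salt begins when its ion product equals Ksp.
Ag₃AsO₄(s) ⇌ 3 Ag⁺(aq) + AsO₄³⁻(aq)
Ksp = [Ag⁺]^3[AsO₄³⁻] = [Ag⁺]^3(3.57×10⁻²)
[Ag⁺]^3 = 8.45×10⁻²³ / (3.57×10⁻²) = 2.37×10⁻²¹
[Ag⁺] = 1.33×10⁻⁷ mol/L

1.33×10⁻⁷ M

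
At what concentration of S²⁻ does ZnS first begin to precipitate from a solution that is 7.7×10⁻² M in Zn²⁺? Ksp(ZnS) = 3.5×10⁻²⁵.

4.5×10⁻²⁴ M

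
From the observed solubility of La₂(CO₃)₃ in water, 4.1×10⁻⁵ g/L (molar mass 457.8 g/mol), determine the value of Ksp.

Ksp = 6.2×10⁻³⁴

Convert to molarity: s = 4.1×10⁻⁵ / 457.8 = 8.956×10⁻⁸ mol/L
La₂(CO₃)₃(s) ⇌ 2 La³⁺(aq) + 3 CO₃²⁻(aq)
For each mole of La₂(CO₃)₃ that dissolves per liter, [La³⁺] = 2s and [CO₃²⁻] = 3s; let s denote this solubility.
Ksp = [La³⁺]^2[CO₃²⁻]^3 = (2s)^2 · (3s)^3 = 108s^5
Ksp = 108 × (8.956×10⁻⁸)^5 = 6.2×10⁻³⁴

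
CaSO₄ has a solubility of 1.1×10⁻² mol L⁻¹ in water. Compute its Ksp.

Ksp = 1.2×10⁻⁴

CaSO₄(s) ⇌ Ca²⁺(aq) + SO₄²⁻(aq)
With molar solubility s: [Ca²⁺] = s, [SO₄²⁻] = s.
Ksp = [Ca²⁺][SO₄²⁻] = s · s = s^2
Ksp = (1.1×10⁻²)^2 = 1.2×10⁻⁴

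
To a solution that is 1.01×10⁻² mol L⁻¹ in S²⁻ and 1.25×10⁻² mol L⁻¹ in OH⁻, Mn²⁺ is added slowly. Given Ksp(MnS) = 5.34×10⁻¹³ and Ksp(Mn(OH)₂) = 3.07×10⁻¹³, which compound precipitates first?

MnS

Precipitation of each salt begins when its ion product equals Ksp.
For MnS: [Mn²⁺] = (Ksp/[S²⁻]) = 5.29×10⁻¹¹ mol L⁻¹
For Mn(OH)₂: [Mn²⁺] = (Ksp/[OH⁻]^2) = 1.96×10⁻⁹ mol L⁻¹
MnS requires the lower [Mn²⁺], so it precipitates first.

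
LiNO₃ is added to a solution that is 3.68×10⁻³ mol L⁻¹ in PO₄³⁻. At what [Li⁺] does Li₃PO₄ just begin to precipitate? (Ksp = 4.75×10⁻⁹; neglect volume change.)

1.09×10⁻² M

Each salt precipitates once Q = Ksp for that salt.
Li₃PO₄(s) ⇌ 3 Li⁺(aq) + PO₄³⁻(aq)
Ksp = [Li⁺]^3[PO₄³⁻] = [Li⁺]^3(3.68×10⁻³)
[Li⁺]^3 = 4.75×10⁻⁹ / (3.68×10⁻³) = 1.29×10⁻⁶
[Li⁺] = 1.09×10⁻² mol L⁻¹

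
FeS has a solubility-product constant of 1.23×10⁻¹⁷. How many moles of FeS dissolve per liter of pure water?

3.51×10⁻⁹ M

FeS(s) ⇌ Fe²⁺(aq) + S²⁻(aq)
For each mole of FeS that dissolves per liter, [Fe²⁺] = s and [S²⁻] = s; let s denote this solubility.
Ksp = [Fe²⁺][S²⁻] = s · s = s^2
s^2 = 1.23×10⁻¹⁷
s = (1.23×10⁻¹⁷)^(1/2) = 3.51×10⁻⁹ M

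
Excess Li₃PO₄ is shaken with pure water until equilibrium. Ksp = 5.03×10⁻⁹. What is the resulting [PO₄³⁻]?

3.69×10⁻³ M

Li₃PO₄(s) ⇌ 3 Li⁺(aq) + PO₄³⁻(aq)
With molar solubility s: [Li⁺] = 3s, [PO₄³⁻] = s.
Ksp = [Li⁺]^3[PO₄³⁻] = (3s)^3 · s = 27s^4 = 5.03×10⁻⁹
s = 3.69×10⁻³ M
[PO₄³⁻] = s = 3.69×10⁻³ M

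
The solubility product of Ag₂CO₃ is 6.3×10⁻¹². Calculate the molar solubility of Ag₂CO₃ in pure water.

Ag₂CO₃(s) ⇌ 2 Ag⁺(aq) + CO₃²⁻(aq)
If s mol/L of Ag₂CO₃ dissolves, [Ag⁺] = 2s and [CO₃²⁻] = s.
Ksp = [Ag⁺]^2[CO₃²⁻] = (2s)^2 · s = 4s^3
4s^3 = 6.3×10⁻¹²  ⇒  s^3 = 1.6×10⁻¹²
s = (1.6×10⁻¹²)^(1/3) = 1.2×10⁻⁴ mol/L

1.2×10⁻⁴ M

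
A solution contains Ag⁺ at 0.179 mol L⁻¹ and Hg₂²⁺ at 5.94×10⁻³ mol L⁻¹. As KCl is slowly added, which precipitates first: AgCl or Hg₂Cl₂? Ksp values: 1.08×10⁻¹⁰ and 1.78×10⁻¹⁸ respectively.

AgCl

Precipitation begins when Q = Ksp.
For AgCl: [Cl⁻] = (Ksp/[Ag⁺]) = 6.03×10⁻¹⁰ mol L⁻¹
For Hg₂Cl₂: [Cl⁻] = (Ksp/[Hg₂²⁺])^(1/2) = 1.73×10⁻⁸ mol L⁻¹
Since AgCl needs less Cl⁻ to reach saturation, it precipitates first.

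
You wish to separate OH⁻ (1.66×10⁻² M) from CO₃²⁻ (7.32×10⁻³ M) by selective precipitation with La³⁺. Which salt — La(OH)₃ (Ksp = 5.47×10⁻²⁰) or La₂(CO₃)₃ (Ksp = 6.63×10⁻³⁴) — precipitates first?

Each salt precipitates once Q = Ksp for that salt.
For La(OH)₃: [La³⁺] = (Ksp/[OH⁻]^3) = 1.20×10⁻¹⁴ M
For La₂(CO₃)₃: [La³⁺] = (Ksp/[CO₃²⁻]^3)^(1/2) = 4.11×10⁻¹⁴ M
La(OH)₃ requires the lower [La³⁺], so it precipitates first.

La(OH)₃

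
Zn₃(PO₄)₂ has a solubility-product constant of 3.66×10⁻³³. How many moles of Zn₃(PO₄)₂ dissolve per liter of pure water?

Zn₃(PO₄)₂(s) ⇌ 3 Zn²⁺(aq) + 2 PO₄³⁻(aq)
For each mole of Zn₃(PO₄)₂ that dissolves per liter, [Zn²⁺] = 3s and [PO₄³⁻] = 2s; let s denote this solubility.
Ksp = [Zn²⁺]^3[PO₄³⁻]^2 = (3s)^3 · (2s)^2 = 108s^5
108s^5 = 3.66×10⁻³³  ⇒  s^5 = 3.39×10⁻³⁵
Taking the 5th root, s = 1.28×10⁻⁷ mol L⁻¹.

1.28×10⁻⁷ M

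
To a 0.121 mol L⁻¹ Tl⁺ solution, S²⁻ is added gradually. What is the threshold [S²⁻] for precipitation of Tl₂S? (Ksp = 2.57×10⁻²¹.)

1.76×10⁻¹⁹ M

Precipitation of each salt begins when its ion product equals Ksp.
Tl₂S(s) ⇌ 2 Tl⁺(aq) + S²⁻(aq)
Ksp = [Tl⁺]^2[S²⁻] = [S²⁻](0.121)^2
[S²⁻] = 2.57×10⁻²¹ / (0.121)^2 = 1.76×10⁻¹⁹
[S²⁻] = 1.76×10⁻¹⁹ mol L⁻¹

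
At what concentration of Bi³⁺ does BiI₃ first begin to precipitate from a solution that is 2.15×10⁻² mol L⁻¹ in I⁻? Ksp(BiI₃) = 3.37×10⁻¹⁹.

The threshold for precipitation is Q = Ksp.
BiI₃(s) ⇌ Bi³⁺(aq) + 3 I⁻(aq)
Ksp = [Bi³⁺][I⁻]^3 = [Bi³⁺](2.15×10⁻²)^3
[Bi³⁺] = 3.37×10⁻¹⁹ / (2.15×10⁻²)^3 = 3.39×10⁻¹⁴
[Bi³⁺] = 3.39×10⁻¹⁴ mol L⁻¹

3.39×10⁻¹⁴ M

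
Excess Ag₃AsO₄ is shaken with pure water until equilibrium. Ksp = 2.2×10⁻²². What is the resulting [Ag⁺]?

5.1×10⁻⁶ M

Ag₃AsO₄(s) ⇌ 3 Ag⁺(aq) + AsO₄³⁻(aq)
With molar solubility s: [Ag⁺] = 3s, [AsO₄³⁻] = s.
Ksp = [Ag⁺]^3[AsO₄³⁻] = (3s)^3 · s = 27s^4 = 2.2×10⁻²²
s = 1.7×10⁻⁶ mol L⁻¹
[Ag⁺] = 3s = 5.1×10⁻⁶ mol L⁻¹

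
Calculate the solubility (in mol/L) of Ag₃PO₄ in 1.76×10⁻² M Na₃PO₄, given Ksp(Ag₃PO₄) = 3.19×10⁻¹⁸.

1.89×10⁻⁶ M

Ag₃PO₄(s) ⇌ 3 Ag⁺(aq) + PO₄³⁻(aq)
PO₄³⁻ is already present at 1.76×10⁻² M. If s mol/L of Ag₃PO₄ dissolves, [Ag⁺] = 3s while [PO₄³⁻] ≈ 1.76×10⁻² M.
Ksp = [Ag⁺]^3[PO₄³⁻] = (3s)^3(1.76×10⁻²)
(3s)^3 = 3.19×10⁻¹⁸ / (1.76×10⁻²) = 1.81×10⁻¹⁶
s = 1.89×10⁻⁶ M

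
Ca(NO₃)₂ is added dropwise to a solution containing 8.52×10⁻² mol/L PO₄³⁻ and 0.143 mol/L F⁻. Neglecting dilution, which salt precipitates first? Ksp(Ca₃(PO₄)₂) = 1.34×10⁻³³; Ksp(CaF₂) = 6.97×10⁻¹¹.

Precipitation of each salt begins when its ion product equals Ksp.
For Ca₃(PO₄)₂: [Ca²⁺] = (Ksp/[PO₄³⁻]^2)^(1/3) = 5.69×10⁻¹¹ mol/L
For CaF₂: [Ca²⁺] = (Ksp/[F⁻]^2) = 3.41×10⁻⁹ mol/L
Ca₃(PO₄)₂ requires the lower [Ca²⁺], so it precipitates first.

Ca₃(PO₄)₂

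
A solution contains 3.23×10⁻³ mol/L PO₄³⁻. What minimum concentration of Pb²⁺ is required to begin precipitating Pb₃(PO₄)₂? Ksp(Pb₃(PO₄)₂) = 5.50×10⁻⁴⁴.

Precipitation of each salt begins when its ion product equals Ksp.
Pb₃(PO₄)₂(s) ⇌ 3 Pb²⁺(aq) + 2 PO₄³⁻(aq)
Ksp = [Pb²⁺]^3[PO₄³⁻]^2 = [Pb²⁺]^3(3.23×10⁻³)^2
[Pb²⁺]^3 = 5.50×10⁻⁴⁴ / (3.23×10⁻³)^2 = 5.27×10⁻³⁹
[Pb²⁺] = 1.74×10⁻¹³ mol/L

1.74×10⁻¹³ M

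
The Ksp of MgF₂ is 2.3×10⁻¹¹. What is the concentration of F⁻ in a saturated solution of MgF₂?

3.6×10⁻⁴ M

MgF₂(s) ⇌ Mg²⁺(aq) + 2 F⁻(aq)
If s mol/L of MgF₂ dissolves, [Mg²⁺] = s and [F⁻] = 2s.
Ksp = [Mg²⁺][F⁻]^2 = s · (2s)^2 = 4s^3 = 2.3×10⁻¹¹
s = 1.8×10⁻⁴ mol/L
[F⁻] = 2s = 3.6×10⁻⁴ mol/L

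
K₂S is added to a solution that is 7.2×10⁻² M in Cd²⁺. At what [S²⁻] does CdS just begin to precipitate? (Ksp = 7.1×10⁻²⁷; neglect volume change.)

9.9×10⁻²⁶ M

Precipitation begins when Q = Ksp.
CdS(s) ⇌ Cd²⁺(aq) + S²⁻(aq)
Ksp = [Cd²⁺][S²⁻] = [S²⁻](7.2×10⁻²)
[S²⁻] = 7.1×10⁻²⁷ / (7.2×10⁻²) = 9.9×10⁻²⁶
[S²⁻] = 9.9×10⁻²⁶ M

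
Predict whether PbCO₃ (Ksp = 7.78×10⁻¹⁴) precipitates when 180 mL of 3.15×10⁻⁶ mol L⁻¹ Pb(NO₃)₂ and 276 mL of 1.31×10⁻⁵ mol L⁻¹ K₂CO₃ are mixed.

Yes

Total volume after mixing = 180 + 276 = 456 mL.
[Pb²⁺] = (3.15×10⁻⁶)(180)/456 = 1.24×10⁻⁶ mol L⁻¹
[CO₃²⁻] = (1.31×10⁻⁵)(276)/456 = 7.93×10⁻⁶ mol L⁻¹
Q = [Pb²⁺][CO₃²⁻] = 9.86×10⁻¹²
Q = 9.86×10⁻¹² > Ksp = 7.78×10⁻¹⁴, so the solution is supersaturated and PbCO₃ precipitates.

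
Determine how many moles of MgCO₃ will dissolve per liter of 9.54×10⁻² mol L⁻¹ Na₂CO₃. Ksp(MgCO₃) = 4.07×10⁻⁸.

MgCO₃(s) ⇌ Mg²⁺(aq) + CO₃²⁻(aq)
The solution already contains CO₃²⁻ at 9.54×10⁻² mol L⁻¹. Let s be the molar solubility of MgCO₃.
[CO₃²⁻] ≈ 9.54×10⁻² mol L⁻¹ (common ion dominates); [Mg²⁺] = s.
Ksp = [Mg²⁺][CO₃²⁻] = s(9.54×10⁻²)
s = 4.07×10⁻⁸ / (9.54×10⁻²) = 4.27×10⁻⁷
s = 4.27×10⁻⁷ mol L⁻¹

4.27×10⁻⁷ M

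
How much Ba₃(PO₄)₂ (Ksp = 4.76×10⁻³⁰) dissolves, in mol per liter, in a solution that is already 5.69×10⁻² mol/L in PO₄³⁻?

3.79×10⁻¹⁰ M

Ba₃(PO₄)₂(s) ⇌ 3 Ba²⁺(aq) + 2 PO₄³⁻(aq)
PO₄³⁻ is already present at 5.69×10⁻² mol/L. If s mol/L of Ba₃(PO₄)₂ dissolves, [Ba²⁺] = 3s while [PO₄³⁻] ≈ 5.69×10⁻² mol/L.
Ksp = [Ba²⁺]^3[PO₄³⁻]^2 = (3s)^3(5.69×10⁻²)^2
(3s)^3 = 4.76×10⁻³⁰ / (5.69×10⁻²)^2 = 1.47×10⁻²⁷
s = 3.79×10⁻¹⁰ mol/L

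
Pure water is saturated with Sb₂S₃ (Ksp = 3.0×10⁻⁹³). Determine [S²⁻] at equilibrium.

3.7×10⁻¹⁹ M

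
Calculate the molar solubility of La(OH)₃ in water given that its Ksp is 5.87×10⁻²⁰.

La(OH)₃(s) ⇌ La³⁺(aq) + 3 OH⁻(aq)
With molar solubility s: [La³⁺] = s, [OH⁻] = 3s.
Ksp = [La³⁺][OH⁻]^3 = s · (3s)^3 = 27s^4
27s^4 = 5.87×10⁻²⁰  ⇒  s^4 = 2.17×10⁻²¹
s = (2.17×10⁻²¹)^(1/4) = 6.83×10⁻⁶ mol/L

6.83×10⁻⁶ M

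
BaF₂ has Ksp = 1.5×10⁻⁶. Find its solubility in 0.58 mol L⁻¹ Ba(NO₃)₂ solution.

8.0×10⁻⁴ M

BaF₂(s) ⇌ Ba²⁺(aq) + 2 F⁻(aq)
Let s be the solubility of BaF₂ here. The common ion gives [Ba²⁺] ≈ 0.58 mol L⁻¹, and [F⁻] = 2s.
Ksp = [Ba²⁺][F⁻]^2 = (0.58)(2s)^2
(2s)^2 = 1.5×10⁻⁶ / (0.58) = 2.6×10⁻⁶
s = 8.0×10⁻⁴ mol L⁻¹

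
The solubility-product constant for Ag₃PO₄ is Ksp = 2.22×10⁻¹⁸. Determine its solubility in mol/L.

Ag₃PO₄(s) ⇌ 3 Ag⁺(aq) + PO₄³⁻(aq)
With molar solubility s: [Ag⁺] = 3s, [PO₄³⁻] = s.
Ksp = [Ag⁺]^3[PO₄³⁻] = (3s)^3 · s = 27s^4
27s^4 = 2.22×10⁻¹⁸  ⇒  s^4 = 8.22×10⁻²⁰
Taking the 4th root, s = 1.69×10⁻⁵ M.

1.69×10⁻⁵ M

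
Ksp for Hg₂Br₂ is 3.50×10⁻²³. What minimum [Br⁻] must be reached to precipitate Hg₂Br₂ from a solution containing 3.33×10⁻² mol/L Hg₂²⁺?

Precipitation of each salt begins when its ion product equals Ksp.
Hg₂Br₂(s) ⇌ Hg₂²⁺(aq) + 2 Br⁻(aq)
Ksp = [Hg₂²⁺][Br⁻]^2 = [Br⁻]^2(3.33×10⁻²)
[Br⁻]^2 = 3.50×10⁻²³ / (3.33×10⁻²) = 1.05×10⁻²¹
[Br⁻] = 3.24×10⁻¹¹ mol/L

3.24×10⁻¹¹ M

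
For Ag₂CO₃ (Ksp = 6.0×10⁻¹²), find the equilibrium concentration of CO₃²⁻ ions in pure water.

1.1×10⁻⁴ M

Ag₂CO₃(s) ⇌ 2 Ag⁺(aq) + CO₃²⁻(aq)
For each mole of Ag₂CO₃ that dissolves per liter, [Ag⁺] = 2s and [CO₃²⁻] = s; let s denote this solubility.
Ksp = [Ag⁺]^2[CO₃²⁻] = (2s)^2 · s = 4s^3 = 6.0×10⁻¹²
s = 1.1×10⁻⁴ M
[CO₃²⁻] = s = 1.1×10⁻⁴ M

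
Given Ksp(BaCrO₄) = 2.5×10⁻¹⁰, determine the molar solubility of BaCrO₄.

1.6×10⁻⁵ M

BaCrO₄(s) ⇌ Ba²⁺(aq) + CrO₄²⁻(aq)
For each mole of BaCrO₄ that dissolves per liter, [Ba²⁺] = s and [CrO₄²⁻] = s; let s denote this solubility.
Ksp = [Ba²⁺][CrO₄²⁻] = s · s = s^2
s^2 = 2.5×10⁻¹⁰
s = (2.5×10⁻¹⁰)^(1/2) = 1.6×10⁻⁵ mol L⁻¹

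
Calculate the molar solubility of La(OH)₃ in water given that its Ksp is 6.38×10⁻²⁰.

6.97×10⁻⁶ M

La(OH)₃(s) ⇌ La³⁺(aq) + 3 OH⁻(aq)
Call the molar solubility s, so that [La³⁺] = s and [OH⁻] = 3s.
Ksp = [La³⁺][OH⁻]^3 = s · (3s)^3 = 27s^4
27s^4 = 6.38×10⁻²⁰  ⇒  s^4 = 2.36×10⁻²¹
s = (2.36×10⁻²¹)^(1/4) = 6.97×10⁻⁶ M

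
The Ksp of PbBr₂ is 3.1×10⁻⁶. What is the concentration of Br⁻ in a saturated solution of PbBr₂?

1.8×10⁻² M

PbBr₂(s) ⇌ Pb²⁺(aq) + 2 Br⁻(aq)
For each mole of PbBr₂ that dissolves per liter, [Pb²⁺] = s and [Br⁻] = 2s; let s denote this solubility.
Ksp = [Pb²⁺][Br⁻]^2 = s · (2s)^2 = 4s^3 = 3.1×10⁻⁶
s = 9.2×10⁻³ mol L⁻¹
[Br⁻] = 2s = 1.8×10⁻² mol L⁻¹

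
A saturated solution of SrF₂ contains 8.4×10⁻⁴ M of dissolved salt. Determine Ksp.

SrF₂(s) ⇌ Sr²⁺(aq) + 2 F⁻(aq)
If s mol/L of SrF₂ dissolves, [Sr²⁺] = s and [F⁻] = 2s.
Ksp = [Sr²⁺][F⁻]^2 = s · (2s)^2 = 4s^3
Ksp = 4 × (8.4×10⁻⁴)^3 = 2.4×10⁻⁹

Ksp = 2.4×10⁻⁹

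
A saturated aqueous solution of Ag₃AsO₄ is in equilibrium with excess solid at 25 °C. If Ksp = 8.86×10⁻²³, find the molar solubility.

Ag₃AsO₄(s) ⇌ 3 Ag⁺(aq) + AsO₄³⁻(aq)
Call the molar solubility s, so that [Ag⁺] = 3s and [AsO₄³⁻] = s.
Ksp = [Ag⁺]^3[AsO₄³⁻] = (3s)^3 · s = 27s^4
27s^4 = 8.86×10⁻²³  ⇒  s^4 = 3.28×10⁻²⁴
Taking the 4th root, s = 1.35×10⁻⁶ mol/L.

1.35×10⁻⁶ M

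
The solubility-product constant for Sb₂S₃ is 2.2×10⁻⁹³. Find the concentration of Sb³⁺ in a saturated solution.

Sb₂S₃(s) ⇌ 2 Sb³⁺(aq) + 3 S²⁻(aq)
Call the molar solubility s, so that [Sb³⁺] = 2s and [S²⁻] = 3s.
Ksp = [Sb³⁺]^2[S²⁻]^3 = (2s)^2 · (3s)^3 = 108s^5 = 2.2×10⁻⁹³
s = 1.2×10⁻¹⁹ mol L⁻¹
[Sb³⁺] = 2s = 2.3×10⁻¹⁹ mol L⁻¹

2.3×10⁻¹⁹ M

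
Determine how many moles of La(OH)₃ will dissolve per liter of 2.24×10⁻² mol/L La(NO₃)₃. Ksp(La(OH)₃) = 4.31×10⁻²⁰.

4.15×10⁻⁷ M

La(OH)₃(s) ⇌ La³⁺(aq) + 3 OH⁻(aq)
Let s be the solubility of La(OH)₃ here. The common ion gives [La³⁺] ≈ 2.24×10⁻² mol/L, and [OH⁻] = 3s.
Ksp = [La³⁺][OH⁻]^3 = (2.24×10⁻²)(3s)^3
(3s)^3 = 4.31×10⁻²⁰ / (2.24×10⁻²) = 1.92×10⁻¹⁸
s = 4.15×10⁻⁷ mol/L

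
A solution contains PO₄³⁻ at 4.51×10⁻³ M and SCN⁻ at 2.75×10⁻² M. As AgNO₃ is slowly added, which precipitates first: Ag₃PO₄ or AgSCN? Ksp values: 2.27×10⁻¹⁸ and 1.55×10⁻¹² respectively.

AgSCN

A salt starts to precipitate once the ion product Q reaches its Ksp.
For Ag₃PO₄: [Ag⁺] = (Ksp/[PO₄³⁻])^(1/3) = 7.95×10⁻⁶ M
For AgSCN: [Ag⁺] = (Ksp/[SCN⁻]) = 5.64×10⁻¹¹ M
AgSCN requires the lower [Ag⁺], so it precipitates first.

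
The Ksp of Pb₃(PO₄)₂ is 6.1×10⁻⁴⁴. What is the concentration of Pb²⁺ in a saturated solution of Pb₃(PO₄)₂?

Pb₃(PO₄)₂(s) ⇌ 3 Pb²⁺(aq) + 2 PO₄³⁻(aq)
If s mol/L of Pb₃(PO₄)₂ dissolves, [Pb²⁺] = 3s and [PO₄³⁻] = 2s.
Ksp = [Pb²⁺]^3[PO₄³⁻]^2 = (3s)^3 · (2s)^2 = 108s^5 = 6.1×10⁻⁴⁴
s = 8.9×10⁻¹⁰ mol L⁻¹
[Pb²⁺] = 3s = 2.7×10⁻⁹ mol L⁻¹

2.7×10⁻⁹ M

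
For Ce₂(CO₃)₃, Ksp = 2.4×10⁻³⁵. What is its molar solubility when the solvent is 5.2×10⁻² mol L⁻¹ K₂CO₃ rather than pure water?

2.1×10⁻¹⁶ M

Ce₂(CO₃)₃(s) ⇌ 2 Ce³⁺(aq) + 3 CO₃²⁻(aq)
The solution already contains CO₃²⁻ at 5.2×10⁻² mol L⁻¹. Let s be the molar solubility of Ce₂(CO₃)₃.
[CO₃²⁻] ≈ 5.2×10⁻² mol L⁻¹ (common ion dominates); [Ce³⁺] = 2s.
Ksp = [Ce³⁺]^2[CO₃²⁻]^3 = (2s)^2(5.2×10⁻²)^3
(2s)^2 = 2.4×10⁻³⁵ / (5.2×10⁻²)^3 = 1.7×10⁻³¹
s = 2.1×10⁻¹⁶ mol L⁻¹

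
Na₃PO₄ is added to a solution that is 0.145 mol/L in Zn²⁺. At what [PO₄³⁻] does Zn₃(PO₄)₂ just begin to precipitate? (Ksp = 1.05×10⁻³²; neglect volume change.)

1.86×10⁻¹⁵ M

Precipitation begins when Q = Ksp.
Zn₃(PO₄)₂(s) ⇌ 3 Zn²⁺(aq) + 2 PO₄³⁻(aq)
Ksp = [Zn²⁺]^3[PO₄³⁻]^2 = [PO₄³⁻]^2(0.145)^3
[PO₄³⁻]^2 = 1.05×10⁻³² / (0.145)^3 = 3.44×10⁻³⁰
[PO₄³⁻] = 1.86×10⁻¹⁵ mol/L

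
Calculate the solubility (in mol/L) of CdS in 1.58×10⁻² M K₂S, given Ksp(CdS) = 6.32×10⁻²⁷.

CdS(s) ⇌ Cd²⁺(aq) + S²⁻(aq)
With S²⁻ already at 1.58×10⁻² M and s small, take [S²⁻] ≈ 1.58×10⁻² M and [Cd²⁺] = s.
Ksp = [Cd²⁺][S²⁻] = s(1.58×10⁻²)
s = 6.32×10⁻²⁷ / (1.58×10⁻²) = 4.00×10⁻²⁵
s = 4.00×10⁻²⁵ M

4.00×10⁻²⁵ M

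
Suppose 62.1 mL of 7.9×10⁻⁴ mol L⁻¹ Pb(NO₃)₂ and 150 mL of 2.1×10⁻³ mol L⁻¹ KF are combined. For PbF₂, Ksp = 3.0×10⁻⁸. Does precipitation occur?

No

After mixing, V = 62.1 mL + 150 mL = 212.1 mL.
[Pb²⁺] = (7.9×10⁻⁴)(62.1)/212.1 = 2.3×10⁻⁴ mol L⁻¹
[F⁻] = (2.1×10⁻³)(150)/212.1 = 1.5×10⁻³ mol L⁻¹
Q = [Pb²⁺][F⁻]^2 = 5.1×10⁻¹⁰
Q = 5.1×10⁻¹⁰ < Ksp = 3.0×10⁻⁸, so the solution is unsaturated and no precipitate forms.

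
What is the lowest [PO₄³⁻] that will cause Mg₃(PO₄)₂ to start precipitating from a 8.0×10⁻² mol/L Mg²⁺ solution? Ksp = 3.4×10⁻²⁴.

8.1×10⁻¹¹ M

Precipitation of each salt begins when its ion product equals Ksp.
Mg₃(PO₄)₂(s) ⇌ 3 Mg²⁺(aq) + 2 PO₄³⁻(aq)
Ksp = [Mg²⁺]^3[PO₄³⁻]^2 = [PO₄³⁻]^2(8.0×10⁻²)^3
[PO₄³⁻]^2 = 3.4×10⁻²⁴ / (8.0×10⁻²)^3 = 6.6×10⁻²¹
[PO₄³⁻] = 8.1×10⁻¹¹ mol/L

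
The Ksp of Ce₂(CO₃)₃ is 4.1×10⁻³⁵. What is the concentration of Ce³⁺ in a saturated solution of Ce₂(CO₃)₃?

Ce₂(CO₃)₃(s) ⇌ 2 Ce³⁺(aq) + 3 CO₃²⁻(aq)
For each mole of Ce₂(CO₃)₃ that dissolves per liter, [Ce³⁺] = 2s and [CO₃²⁻] = 3s; let s denote this solubility.
Ksp = [Ce³⁺]^2[CO₃²⁻]^3 = (2s)^2 · (3s)^3 = 108s^5 = 4.1×10⁻³⁵
s = 5.2×10⁻⁸ M
[Ce³⁺] = 2s = 1.0×10⁻⁷ M

1.0×10⁻⁷ M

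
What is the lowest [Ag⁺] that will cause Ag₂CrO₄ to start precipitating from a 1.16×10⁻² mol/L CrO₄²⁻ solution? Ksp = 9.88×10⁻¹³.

9.23×10⁻⁶ M

The threshold for precipitation is Q = Ksp.
Ag₂CrO₄(s) ⇌ 2 Ag⁺(aq) + CrO₄²⁻(aq)
Ksp = [Ag⁺]^2[CrO₄²⁻] = [Ag⁺]^2(1.16×10⁻²)
[Ag⁺]^2 = 9.88×10⁻¹³ / (1.16×10⁻²) = 8.52×10⁻¹¹
[Ag⁺] = 9.23×10⁻⁶ mol/L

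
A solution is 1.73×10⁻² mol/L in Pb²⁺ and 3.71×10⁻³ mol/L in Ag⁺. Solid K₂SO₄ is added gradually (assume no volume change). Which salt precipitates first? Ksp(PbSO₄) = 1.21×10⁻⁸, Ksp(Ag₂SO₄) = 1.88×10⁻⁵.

Each salt precipitates once Q = Ksp for that salt.
For PbSO₄: [SO₄²⁻] = (Ksp/[Pb²⁺]) = 6.99×10⁻⁷ mol/L
For Ag₂SO₄: [SO₄²⁻] = (Ksp/[Ag⁺]^2) = 1.37 mol/L
PbSO₄ requires the lower [SO₄²⁻], so it precipitates first.

PbSO₄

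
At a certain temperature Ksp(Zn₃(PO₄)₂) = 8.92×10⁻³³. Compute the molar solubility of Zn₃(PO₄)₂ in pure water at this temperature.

Zn₃(PO₄)₂(s) ⇌ 3 Zn²⁺(aq) + 2 PO₄³⁻(aq)
For each mole of Zn₃(PO₄)₂ that dissolves per liter, [Zn²⁺] = 3s and [PO₄³⁻] = 2s; let s denote this solubility.
Ksp = [Zn²⁺]^3[PO₄³⁻]^2 = (3s)^3 · (2s)^2 = 108s^5
108s^5 = 8.92×10⁻³³  ⇒  s^5 = 8.26×10⁻³⁵
s = 1.53×10⁻⁷ mol L⁻¹

1.53×10⁻⁷ M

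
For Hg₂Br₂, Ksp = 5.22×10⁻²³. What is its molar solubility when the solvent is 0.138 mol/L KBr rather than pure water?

2.74×10⁻²¹ M

Hg₂Br₂(s) ⇌ Hg₂²⁺(aq) + 2 Br⁻(aq)
The solution already contains Br⁻ at 0.138 mol/L. Let s be the molar solubility of Hg₂Br₂.
[Br⁻] ≈ 0.138 mol/L (common ion dominates); [Hg₂²⁺] = s.
Ksp = [Hg₂²⁺][Br⁻]^2 = s(0.138)^2
s = 5.22×10⁻²³ / (0.138)^2 = 2.74×10⁻²¹
s = 2.74×10⁻²¹ mol/L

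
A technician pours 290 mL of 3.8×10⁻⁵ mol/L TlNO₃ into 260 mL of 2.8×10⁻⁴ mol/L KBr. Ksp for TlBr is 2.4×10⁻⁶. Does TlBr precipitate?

No

The combined volume is 550 mL.
[Tl⁺] = (3.8×10⁻⁵)(290)/550 = 2.0×10⁻⁵ mol/L
[Br⁻] = (2.8×10⁻⁴)(260)/550 = 1.3×10⁻⁴ mol/L
Q = [Tl⁺][Br⁻] = 2.7×10⁻⁹
Q = 2.7×10⁻⁹ < Ksp = 2.4×10⁻⁶, so the solution is unsaturated and no precipitate forms.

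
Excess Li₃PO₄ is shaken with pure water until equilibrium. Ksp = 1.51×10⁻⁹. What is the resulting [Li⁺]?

Li₃PO₄(s) ⇌ 3 Li⁺(aq) + PO₄³⁻(aq)
Call the molar solubility s, so that [Li⁺] = 3s and [PO₄³⁻] = s.
Ksp = [Li⁺]^3[PO₄³⁻] = (3s)^3 · s = 27s^4 = 1.51×10⁻⁹
s = 2.73×10⁻³ M
[Li⁺] = 3s = 8.20×10⁻³ M

8.20×10⁻³ M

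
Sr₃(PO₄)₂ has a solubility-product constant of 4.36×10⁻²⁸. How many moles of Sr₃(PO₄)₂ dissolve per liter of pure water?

Sr₃(PO₄)₂(s) ⇌ 3 Sr²⁺(aq) + 2 PO₄³⁻(aq)
With molar solubility s: [Sr²⁺] = 3s, [PO₄³⁻] = 2s.
Ksp = [Sr²⁺]^3[PO₄³⁻]^2 = (3s)^3 · (2s)^2 = 108s^5
108s^5 = 4.36×10⁻²⁸  ⇒  s^5 = 4.04×10⁻³⁰
Taking the 5th root, s = 1.32×10⁻⁶ mol L⁻¹.

1.32×10⁻⁶ M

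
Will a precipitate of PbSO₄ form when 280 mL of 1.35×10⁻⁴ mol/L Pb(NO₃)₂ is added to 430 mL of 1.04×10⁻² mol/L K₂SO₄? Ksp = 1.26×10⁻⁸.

After mixing, V = 280 mL + 430 mL = 710 mL.
[Pb²⁺] = (1.35×10⁻⁴)(280)/710 = 5.32×10⁻⁵ mol/L
[SO₄²⁻] = (1.04×10⁻²)(430)/710 = 6.30×10⁻³ mol/L
Q = [Pb²⁺][SO₄²⁻] = 3.35×10⁻⁷
Because Q > Ksp (3.35×10⁻⁷ vs 1.26×10⁻⁸), a precipitate of PbSO₄ forms.

Yes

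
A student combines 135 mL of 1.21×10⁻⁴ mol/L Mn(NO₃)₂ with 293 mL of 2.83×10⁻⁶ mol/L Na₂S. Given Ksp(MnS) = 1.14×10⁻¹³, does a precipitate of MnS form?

Yes

After mixing, V = 135 mL + 293 mL = 428 mL.
[Mn²⁺] = (1.21×10⁻⁴)(135)/428 = 3.82×10⁻⁵ mol/L
[S²⁻] = (2.83×10⁻⁶)(293)/428 = 1.94×10⁻⁶ mol/L
Q = [Mn²⁺][S²⁻] = 7.39×10⁻¹¹
Since Q (7.39×10⁻¹¹) exceeds Ksp (1.14×10⁻¹³), MnS will precipitate.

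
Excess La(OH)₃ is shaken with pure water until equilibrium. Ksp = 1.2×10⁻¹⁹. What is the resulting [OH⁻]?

2.4×10⁻⁵ M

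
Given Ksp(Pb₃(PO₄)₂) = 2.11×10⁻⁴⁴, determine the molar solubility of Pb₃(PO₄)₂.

7.21×10⁻¹⁰ M

Pb₃(PO₄)₂(s) ⇌ 3 Pb²⁺(aq) + 2 PO₄³⁻(aq)
Call the molar solubility s, so that [Pb²⁺] = 3s and [PO₄³⁻] = 2s.
Ksp = [Pb²⁺]^3[PO₄³⁻]^2 = (3s)^3 · (2s)^2 = 108s^5
108s^5 = 2.11×10⁻⁴⁴  ⇒  s^5 = 1.95×10⁻⁴⁶
s = 7.21×10⁻¹⁰ M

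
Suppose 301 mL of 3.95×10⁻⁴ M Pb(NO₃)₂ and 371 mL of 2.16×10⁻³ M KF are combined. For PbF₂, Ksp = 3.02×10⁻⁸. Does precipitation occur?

After mixing, V = 301 mL + 371 mL = 672 mL.
[Pb²⁺] = (3.95×10⁻⁴)(301)/672 = 1.77×10⁻⁴ M
[F⁻] = (2.16×10⁻³)(371)/672 = 1.19×10⁻³ M
Q = [Pb²⁺][F⁻]^2 = 2.52×10⁻¹⁰
Q < Ksp (2.52×10⁻¹⁰ vs 3.02×10⁻⁸); the solution remains unsaturated and no precipitate forms.

No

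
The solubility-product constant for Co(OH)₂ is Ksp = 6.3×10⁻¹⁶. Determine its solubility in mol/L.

5.4×10⁻⁶ M

Co(OH)₂(s) ⇌ Co²⁺(aq) + 2 OH⁻(aq)
If s mol/L of Co(OH)₂ dissolves, [Co²⁺] = s and [OH⁻] = 2s.
Ksp = [Co²⁺][OH⁻]^2 = s · (2s)^2 = 4s^3
4s^3 = 6.3×10⁻¹⁶  ⇒  s^3 = 1.6×10⁻¹⁶
Taking the 3rd root, s = 5.4×10⁻⁶ M.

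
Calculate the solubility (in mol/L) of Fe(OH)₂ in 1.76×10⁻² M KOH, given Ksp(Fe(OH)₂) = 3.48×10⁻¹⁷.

1.12×10⁻¹³ M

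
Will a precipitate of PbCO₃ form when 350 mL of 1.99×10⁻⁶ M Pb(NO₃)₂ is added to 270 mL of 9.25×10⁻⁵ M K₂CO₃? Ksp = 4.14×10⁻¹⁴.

The combined volume is 620 mL.
[Pb²⁺] = (1.99×10⁻⁶)(350)/620 = 1.12×10⁻⁶ M
[CO₃²⁻] = (9.25×10⁻⁵)(270)/620 = 4.03×10⁻⁵ M
Q = [Pb²⁺][CO₃²⁻] = 4.53×10⁻¹¹
Since Q (4.53×10⁻¹¹) exceeds Ksp (4.14×10⁻¹⁴), PbCO₃ will precipitate.

Yes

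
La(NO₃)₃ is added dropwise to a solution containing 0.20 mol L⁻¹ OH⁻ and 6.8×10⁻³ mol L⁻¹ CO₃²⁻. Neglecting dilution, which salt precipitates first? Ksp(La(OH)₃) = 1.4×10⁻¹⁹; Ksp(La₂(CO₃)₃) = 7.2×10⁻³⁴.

La(OH)₃

Precipitation of each salt begins when its ion product equals Ksp.
For La(OH)₃: [La³⁺] = (Ksp/[OH⁻]^3) = 1.8×10⁻¹⁷ mol L⁻¹
For La₂(CO₃)₃: [La³⁺] = (Ksp/[CO₃²⁻]^3)^(1/2) = 4.8×10⁻¹⁴ mol L⁻¹
Since La(OH)₃ needs less La³⁺ to reach saturation, it precipitates first.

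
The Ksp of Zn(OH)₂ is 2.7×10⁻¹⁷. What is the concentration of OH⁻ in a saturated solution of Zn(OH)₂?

3.8×10⁻⁶ M

Zn(OH)₂(s) ⇌ Zn²⁺(aq) + 2 OH⁻(aq)
Let s be the molar solubility. Then [Zn²⁺] = s and [OH⁻] = 2s.
Ksp = [Zn²⁺][OH⁻]^2 = s · (2s)^2 = 4s^3 = 2.7×10⁻¹⁷
s = 1.9×10⁻⁶ mol L⁻¹
[OH⁻] = 2s = 3.8×10⁻⁶ mol L⁻¹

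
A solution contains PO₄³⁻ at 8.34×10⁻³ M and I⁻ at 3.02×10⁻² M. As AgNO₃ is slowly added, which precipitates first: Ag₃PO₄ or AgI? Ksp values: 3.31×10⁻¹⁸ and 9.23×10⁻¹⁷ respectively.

AgI

The threshold for precipitation is Q = Ksp.
For Ag₃PO₄: [Ag⁺] = (Ksp/[PO₄³⁻])^(1/3) = 7.35×10⁻⁶ M
For AgI: [Ag⁺] = (Ksp/[I⁻]) = 3.06×10⁻¹⁵ M
The smaller threshold [Ag⁺] is reached first, so AgI precipitates first.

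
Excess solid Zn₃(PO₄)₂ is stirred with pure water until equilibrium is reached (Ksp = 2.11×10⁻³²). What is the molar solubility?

Zn₃(PO₄)₂(s) ⇌ 3 Zn²⁺(aq) + 2 PO₄³⁻(aq)
Let s be the molar solubility. Then [Zn²⁺] = 3s and [PO₄³⁻] = 2s.
Ksp = [Zn²⁺]^3[PO₄³⁻]^2 = (3s)^3 · (2s)^2 = 108s^5
108s^5 = 2.11×10⁻³²  ⇒  s^5 = 1.95×10⁻³⁴
s = (1.95×10⁻³⁴)^(1/5) = 1.81×10⁻⁷ M

1.81×10⁻⁷ M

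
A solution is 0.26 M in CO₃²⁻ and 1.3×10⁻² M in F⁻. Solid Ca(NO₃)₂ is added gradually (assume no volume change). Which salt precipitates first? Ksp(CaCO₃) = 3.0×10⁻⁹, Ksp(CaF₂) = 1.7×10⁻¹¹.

Precipitation of each salt begins when its ion product equals Ksp.
For CaCO₃: [Ca²⁺] = (Ksp/[CO₃²⁻]) = 1.2×10⁻⁸ M
For CaF₂: [Ca²⁺] = (Ksp/[F⁻]^2) = 1.0×10⁻⁷ M
Since CaCO₃ needs less Ca²⁺ to reach saturation, it precipitates first.

CaCO₃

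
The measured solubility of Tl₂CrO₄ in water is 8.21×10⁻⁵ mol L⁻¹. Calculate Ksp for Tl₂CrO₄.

Ksp = 2.21×10⁻¹²

Tl₂CrO₄(s) ⇌ 2 Tl⁺(aq) + CrO₄²⁻(aq)
Call the molar solubility s, so that [Tl⁺] = 2s and [CrO₄²⁻] = s.
Ksp = [Tl⁺]^2[CrO₄²⁻] = (2s)^2 · s = 4s^3
Ksp = 4 × (8.21×10⁻⁵)^3 = 2.21×10⁻¹²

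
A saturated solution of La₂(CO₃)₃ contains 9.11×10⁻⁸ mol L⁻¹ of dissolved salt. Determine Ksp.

La₂(CO₃)₃(s) ⇌ 2 La³⁺(aq) + 3 CO₃²⁻(aq)
Call the molar solubility s, so that [La³⁺] = 2s and [CO₃²⁻] = 3s.
Ksp = [La³⁺]^2[CO₃²⁻]^3 = (2s)^2 · (3s)^3 = 108s^5
Ksp = 108 × (9.11×10⁻⁸)^5 = 6.78×10⁻³⁴

Ksp = 6.78×10⁻³⁴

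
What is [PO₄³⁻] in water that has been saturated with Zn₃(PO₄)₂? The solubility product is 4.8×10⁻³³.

2.7×10⁻⁷ M

Zn₃(PO₄)₂(s) ⇌ 3 Zn²⁺(aq) + 2 PO₄³⁻(aq)
With molar solubility s: [Zn²⁺] = 3s, [PO₄³⁻] = 2s.
Ksp = [Zn²⁺]^3[PO₄³⁻]^2 = (3s)^3 · (2s)^2 = 108s^5 = 4.8×10⁻³³
s = 1.3×10⁻⁷ mol L⁻¹
[PO₄³⁻] = 2s = 2.7×10⁻⁷ mol L⁻¹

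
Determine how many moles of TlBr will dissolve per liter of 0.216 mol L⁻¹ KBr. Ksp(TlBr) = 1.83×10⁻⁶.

8.47×10⁻⁶ M

TlBr(s) ⇌ Tl⁺(aq) + Br⁻(aq)
Let s be the solubility of TlBr here. The common ion gives [Br⁻] ≈ 0.216 mol L⁻¹, and [Tl⁺] = s.
Ksp = [Tl⁺][Br⁻] = s(0.216)
s = 1.83×10⁻⁶ / (0.216) = 8.47×10⁻⁶
s = 8.47×10⁻⁶ mol L⁻¹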